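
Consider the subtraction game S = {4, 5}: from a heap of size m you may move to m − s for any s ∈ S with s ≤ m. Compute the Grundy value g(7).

1

Compute g(0), g(1), … for moves {4, 5}:
g(0) = mex{} = 0
g(1) = mex{} = 0
g(2) = mex{} = 0
g(3) = mex{} = 0
g(4) = mex{0} = 1
g(5) = mex{0} = 1
g(6) = mex{0} = 1
g(7) = mex{0} = 1
So g(7) = 1.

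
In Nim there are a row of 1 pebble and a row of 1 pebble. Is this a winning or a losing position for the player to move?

Losing position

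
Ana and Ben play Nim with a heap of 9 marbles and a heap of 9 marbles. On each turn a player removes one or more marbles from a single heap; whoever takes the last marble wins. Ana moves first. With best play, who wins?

Ben wins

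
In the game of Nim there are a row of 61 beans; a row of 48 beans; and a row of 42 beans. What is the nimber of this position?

39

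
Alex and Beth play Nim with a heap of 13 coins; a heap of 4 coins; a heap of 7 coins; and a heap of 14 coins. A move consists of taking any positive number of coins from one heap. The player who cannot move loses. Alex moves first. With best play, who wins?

Nim-sum: 13 ⊕ 4 ⊕ 7 ⊕ 14 = 0.
The nim-sum is 0, so this is a P-position: the player to move is in a losing position under optimal play; Alex is about to move from it and so loses — Beth wins.

Beth wins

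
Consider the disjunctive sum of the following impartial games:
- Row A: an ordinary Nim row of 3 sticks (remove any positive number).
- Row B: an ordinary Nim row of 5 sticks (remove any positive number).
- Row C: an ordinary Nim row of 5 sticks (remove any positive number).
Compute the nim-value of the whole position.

Row A is a plain Nim row of size 3, so its Grundy value is 3.
Row B is a plain Nim row of size 5, so its Grundy value is 5.
Row C is a plain Nim row of size 5, so its Grundy value is 5.
By the Sprague-Grundy theorem, the Grundy value of a sum of independent games is the XOR of the component values.
Combined value = 3 ⊕ 5 ⊕ 5 = 3.

3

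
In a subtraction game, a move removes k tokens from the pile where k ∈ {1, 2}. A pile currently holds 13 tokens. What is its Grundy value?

1

Compute g(0), g(1), … for moves {1, 2}:
g(0) = mex{} = 0
g(1) = mex{0} = 1
g(2) = mex{0,1} = 2
g(3) = mex{1,2} = 0
g(4) = mex{0,2} = 1
g(5) = mex{0,1} = 2
g(6) = mex{1,2} = 0
g(7) = mex{0,2} = 1
g(8) = mex{0,1} = 2
g(9) = mex{1,2} = 0
g(10) = mex{0,2} = 1
g(11) = mex{0,1} = 2
g(12) = mex{1,2} = 0
g(13) = mex{0,2} = 1
So g(13) = 1.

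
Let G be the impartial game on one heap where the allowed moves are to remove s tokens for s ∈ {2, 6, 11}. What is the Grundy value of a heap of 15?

1

Build the Grundy sequence with g(k) = mex{g(k−s) : s ∈ {2, 6, 11}, s ≤ k}:
k:     0  1  2  3  4  5  6  7  8  9 10 11 12 13 14 15
g(k):  0  0  1  1  0  0  1  1  0  0  1  1  2  0  3  1
So g(15) = 1.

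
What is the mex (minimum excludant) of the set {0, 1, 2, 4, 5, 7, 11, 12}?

3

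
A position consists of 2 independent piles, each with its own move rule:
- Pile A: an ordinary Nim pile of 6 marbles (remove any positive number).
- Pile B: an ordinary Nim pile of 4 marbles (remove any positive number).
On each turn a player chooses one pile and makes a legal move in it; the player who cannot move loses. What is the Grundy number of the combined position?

2

Pile A is a plain Nim pile of size 6, so its Grundy value is 6.
Pile B is a plain Nim pile of size 4, so its Grundy value is 4.
The value of a disjunctive sum is the nim-sum of the parts.
Combined value = 6 XOR 4 = 2.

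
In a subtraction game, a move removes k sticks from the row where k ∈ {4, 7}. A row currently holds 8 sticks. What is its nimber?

2

Compute g(0), g(1), … for moves {4, 7}:
k:     0  1  2  3  4  5  6  7  8
g(k):  0  0  0  0  1  1  1  1  2
So g(8) = 2.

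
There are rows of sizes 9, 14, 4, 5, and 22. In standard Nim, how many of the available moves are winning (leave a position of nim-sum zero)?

1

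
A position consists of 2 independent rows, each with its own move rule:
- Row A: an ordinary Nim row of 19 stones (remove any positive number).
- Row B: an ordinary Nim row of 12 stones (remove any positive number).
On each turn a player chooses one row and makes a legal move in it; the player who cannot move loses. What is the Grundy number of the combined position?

Row A is a plain Nim row of size 19, so its Grundy value is 19.
Row B is a plain Nim row of size 12, so its Grundy value is 12.
The value of a disjunctive sum is the nim-sum of the parts.
Combined value = 19 XOR 12 = 31.

31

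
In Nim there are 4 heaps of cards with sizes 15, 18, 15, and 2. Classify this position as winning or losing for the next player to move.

Nim-sum: 15 XOR 18 XOR 15 XOR 2 = 16.
The nim-sum is 16 ≠ 0, so this is an N-position: the player to move can win.

Winning position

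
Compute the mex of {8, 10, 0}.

1

0 is in the set but 1 is not, so the mex is 1.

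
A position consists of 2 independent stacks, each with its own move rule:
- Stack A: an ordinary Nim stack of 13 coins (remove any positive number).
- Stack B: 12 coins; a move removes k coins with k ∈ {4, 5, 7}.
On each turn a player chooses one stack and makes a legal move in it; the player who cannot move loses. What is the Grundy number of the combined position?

Stack A is a plain Nim stack of size 13, so its Grundy value is 13.
For stack B, compute g(0), g(1), … with moves {4, 5, 7}:
g(0) = mex{} = 0
g(1) = mex{} = 0
g(2) = mex{} = 0
g(3) = mex{} = 0
g(4) = mex{0} = 1
g(5) = mex{0} = 1
g(6) = mex{0} = 1
g(7) = mex{0} = 1
g(8) = mex{0,1} = 2
g(9) = mex{0,1} = 2
g(10) = mex{0,1} = 2
g(11) = mex{1} = 0
g(12) = mex{1,2} = 0
So g(12) = 0.
By the Sprague-Grundy theorem, the Grundy value of a sum of independent games is the XOR of the component values.
Combined value = 13 XOR 0 = 13.

13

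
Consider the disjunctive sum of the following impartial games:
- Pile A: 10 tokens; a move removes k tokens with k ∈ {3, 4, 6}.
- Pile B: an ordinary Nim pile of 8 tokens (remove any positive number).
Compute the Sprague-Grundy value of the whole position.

Build the Grundy sequence for pile A with g(k) = mex{g(k−s) : s ∈ {3, 4, 6}, s ≤ k}:
k:     0  1  2  3  4  5  6  7  8  9 10
g(k):  0  0  0  1  1  1  2  2  2  0  0
So g(10) = 0.
Pile B is a plain Nim pile of size 8, so its Grundy value is 8.
The value of a disjunctive sum is the nim-sum of the parts.
Combined value = 0 ⊕ 8 = 8.

8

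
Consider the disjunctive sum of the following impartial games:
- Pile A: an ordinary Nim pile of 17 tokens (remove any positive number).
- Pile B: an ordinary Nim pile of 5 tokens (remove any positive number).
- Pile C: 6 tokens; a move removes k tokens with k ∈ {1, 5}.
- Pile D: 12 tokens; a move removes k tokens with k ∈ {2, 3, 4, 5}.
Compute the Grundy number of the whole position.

22

Pile A is a plain Nim pile of size 17, so its Grundy value is 17.
Pile B is a plain Nim pile of size 5, so its Grundy value is 5.
Build the Grundy sequence for pile C with g(k) = mex{g(k−s) : s ∈ {1, 5}, s ≤ k}:
k:     0  1  2  3  4  5  6
g(k):  0  1  0  1  0  1  0
So g(6) = 0.
For pile D, compute g(0), g(1), … with moves {2, 3, 4, 5}:
g(0) = mex{} = 0
g(1) = mex{} = 0
g(2) = mex{0} = 1
g(3) = mex{0} = 1
g(4) = mex{0,1} = 2
g(5) = mex{0,1} = 2
g(6) = mex{0,1,2} = 3
g(7) = mex{1,2} = 0
g(8) = mex{1,2,3} = 0
g(9) = mex{0,2,3} = 1
g(10) = mex{0,2,3} = 1
g(11) = mex{0,1,3} = 2
g(12) = mex{0,1} = 2
So g(12) = 2.
The value of a disjunctive sum is the nim-sum of the parts.
Combined value = 17 XOR 5 XOR 0 XOR 2 = 22.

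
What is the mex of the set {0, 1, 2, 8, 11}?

3

The values 0, 1, 2 are all present; 3 is the first non-negative integer missing from the set.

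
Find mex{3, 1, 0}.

The values 0, 1 are all present; 2 is the first non-negative integer missing from the set.

2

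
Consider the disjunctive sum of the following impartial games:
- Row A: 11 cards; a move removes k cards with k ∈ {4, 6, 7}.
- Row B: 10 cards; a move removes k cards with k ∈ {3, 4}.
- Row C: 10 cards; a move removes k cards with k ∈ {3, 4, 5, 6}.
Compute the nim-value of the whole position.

1

For row A, compute g(0), g(1), … with moves {4, 6, 7}:
g(0) = mex{} = 0
g(1) = mex{} = 0
g(2) = mex{} = 0
g(3) = mex{} = 0
g(4) = mex{0} = 1
g(5) = mex{0} = 1
g(6) = mex{0} = 1
g(7) = mex{0} = 1
g(8) = mex{0,1} = 2
g(9) = mex{0,1} = 2
g(10) = mex{0,1} = 2
g(11) = mex{1} = 0
So g(11) = 0.
For row B, compute g(0), g(1), … with moves {3, 4}:
k:     0  1  2  3  4  5  6  7  8  9 10
g(k):  0  0  0  1  1  1  2  0  0  0  1
So g(10) = 1.
Build the Grundy sequence for row C with g(k) = mex{g(k−s) : s ∈ {3, 4, 5, 6}, s ≤ k}:
k:     0  1  2  3  4  5  6  7  8  9 10
g(k):  0  0  0  1  1  1  2  2  2  0  0
So g(10) = 0.
The value of a disjunctive sum is the nim-sum of the parts.
Combined value = 0 ⊕ 1 ⊕ 0 = 1.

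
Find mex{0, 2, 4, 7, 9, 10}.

1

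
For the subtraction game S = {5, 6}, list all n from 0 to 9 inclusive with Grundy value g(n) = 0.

0, 1, 2, 3, 4

Compute g(0), g(1), … for moves {5, 6}:
g(0) = mex{} = 0
g(1) = mex{} = 0
g(2) = mex{} = 0
g(3) = mex{} = 0
g(4) = mex{} = 0
g(5) = mex{0} = 1
g(6) = mex{0} = 1
g(7) = mex{0} = 1
g(8) = mex{0} = 1
g(9) = mex{0} = 1
The P-positions (g = 0) in 0..9 are 0, 1, 2, 3, 4.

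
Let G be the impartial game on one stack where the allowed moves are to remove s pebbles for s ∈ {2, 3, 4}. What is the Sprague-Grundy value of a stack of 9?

Compute g(0), g(1), … for moves {2, 3, 4}:
k:     0  1  2  3  4  5  6  7  8  9
g(k):  0  0  1  1  2  2  0  0  1  1
So g(9) = 1.

1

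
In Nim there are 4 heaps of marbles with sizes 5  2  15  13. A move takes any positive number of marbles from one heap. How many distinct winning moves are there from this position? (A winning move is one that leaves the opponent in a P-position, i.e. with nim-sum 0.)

Nim-sum: 5 ⊕ 2 ⊕ 15 ⊕ 13 = 5.
The overall nim-sum is X = 5. A heap of size p has a winning move iff p XOR X < p (reduce it to p XOR X).
  5: 5 XOR 5 = 0 < 5 — winning move (to 0).
  2: 2 XOR 5 = 7 ≥ 2 — no move.
  15: 15 XOR 5 = 10 < 15 — winning move (to 10).
  13: 13 XOR 5 = 8 < 13 — winning move (to 8).
That gives 3 winning moves.

3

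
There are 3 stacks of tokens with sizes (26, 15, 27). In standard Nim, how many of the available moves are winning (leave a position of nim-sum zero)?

3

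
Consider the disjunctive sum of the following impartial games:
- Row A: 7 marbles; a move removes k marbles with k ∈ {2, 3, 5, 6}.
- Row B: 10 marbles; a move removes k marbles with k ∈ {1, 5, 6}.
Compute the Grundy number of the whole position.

1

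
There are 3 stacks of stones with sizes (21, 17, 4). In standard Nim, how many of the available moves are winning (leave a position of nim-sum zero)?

0

Nim-sum: 21 ⊕ 17 ⊕ 4 = 0.
The nim-sum is already 0, so every move leaves a nonzero nim-sum — there are no winning moves.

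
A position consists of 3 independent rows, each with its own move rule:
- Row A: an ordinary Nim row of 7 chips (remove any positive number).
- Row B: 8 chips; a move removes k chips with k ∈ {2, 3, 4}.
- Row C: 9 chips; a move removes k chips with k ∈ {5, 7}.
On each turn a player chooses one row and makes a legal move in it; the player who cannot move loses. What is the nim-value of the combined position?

7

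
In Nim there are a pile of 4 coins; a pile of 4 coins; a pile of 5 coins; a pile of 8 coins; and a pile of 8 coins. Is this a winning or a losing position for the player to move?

Nim-sum: 4 XOR 4 XOR 5 XOR 8 XOR 8 = 5.
The nim-sum is 5 ≠ 0, so this is an N-position: the player to move can win.

Winning position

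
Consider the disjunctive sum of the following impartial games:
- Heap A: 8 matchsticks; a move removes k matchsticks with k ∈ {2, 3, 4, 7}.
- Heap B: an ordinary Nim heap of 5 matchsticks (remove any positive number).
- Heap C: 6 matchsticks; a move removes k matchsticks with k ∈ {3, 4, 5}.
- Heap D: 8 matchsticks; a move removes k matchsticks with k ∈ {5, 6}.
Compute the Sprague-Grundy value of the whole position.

7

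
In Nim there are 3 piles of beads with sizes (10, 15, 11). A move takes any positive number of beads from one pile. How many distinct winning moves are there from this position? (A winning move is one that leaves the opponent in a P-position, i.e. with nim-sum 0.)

Compute the nim-sum pairwise:
10 XOR 15 = 5
5 XOR 11 = 14
The overall nim-sum is X = 14. A pile of size p has a winning move iff p XOR X < p (reduce it to p XOR X).
  10: 10 XOR 14 = 4 < 10 — winning move (to 4).
  15: 15 XOR 14 = 1 < 15 — winning move (to 1).
  11: 11 XOR 14 = 5 < 11 — winning move (to 5).
That gives 3 winning moves.

3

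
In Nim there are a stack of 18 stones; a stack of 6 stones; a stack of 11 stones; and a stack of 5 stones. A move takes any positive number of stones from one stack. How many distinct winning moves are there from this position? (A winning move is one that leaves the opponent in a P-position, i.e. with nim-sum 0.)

Bitwise XOR of the heap sizes:
  10010  (18)
  00110  (6)
  01011  (11)
  00101  (5)
  -----
  11010  (26)
The overall nim-sum is X = 26. A stack of size p has a winning move iff p XOR X < p (reduce it to p XOR X).
  18: 18 XOR 26 = 8 < 18 — winning move (to 8).
  6: 6 XOR 26 = 28 ≥ 6 — no move.
  11: 11 XOR 26 = 17 ≥ 11 — no move.
  5: 5 XOR 26 = 31 ≥ 5 — no move.
That gives 1 winning move.

1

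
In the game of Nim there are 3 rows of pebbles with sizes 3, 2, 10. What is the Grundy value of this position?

Nim-sum: 3 XOR 2 XOR 10 = 11.

11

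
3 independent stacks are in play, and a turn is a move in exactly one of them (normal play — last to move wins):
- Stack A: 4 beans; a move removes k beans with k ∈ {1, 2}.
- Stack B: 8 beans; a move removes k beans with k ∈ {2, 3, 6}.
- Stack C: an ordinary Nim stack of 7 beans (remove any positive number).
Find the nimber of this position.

4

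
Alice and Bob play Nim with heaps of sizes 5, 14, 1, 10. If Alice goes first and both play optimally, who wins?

Bob wins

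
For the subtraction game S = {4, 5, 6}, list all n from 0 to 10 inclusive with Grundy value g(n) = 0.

0, 1, 2, 3, 10

Compute g(0), g(1), … for moves {4, 5, 6}:
g(0) = mex{} = 0
g(1) = mex{} = 0
g(2) = mex{} = 0
g(3) = mex{} = 0
g(4) = mex{0} = 1
g(5) = mex{0} = 1
g(6) = mex{0} = 1
g(7) = mex{0} = 1
g(8) = mex{0,1} = 2
g(9) = mex{0,1} = 2
g(10) = mex{1} = 0
The P-positions (g = 0) in 0..10 are 0, 1, 2, 3, 10.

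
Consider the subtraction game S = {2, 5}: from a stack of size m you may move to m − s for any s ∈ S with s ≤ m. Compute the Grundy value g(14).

Build the Grundy sequence with g(k) = mex{g(k−s) : s ∈ {2, 5}, s ≤ k}:
g(0) = mex{} = 0
g(1) = mex{} = 0
g(2) = mex{0} = 1
g(3) = mex{0} = 1
g(4) = mex{1} = 0
g(5) = mex{0,1} = 2
g(6) = mex{0} = 1
g(7) = mex{1,2} = 0
g(8) = mex{1} = 0
g(9) = mex{0} = 1
g(10) = mex{0,2} = 1
g(11) = mex{1} = 0
g(12) = mex{0,1} = 2
g(13) = mex{0} = 1
g(14) = mex{1,2} = 0
So g(14) = 0.

0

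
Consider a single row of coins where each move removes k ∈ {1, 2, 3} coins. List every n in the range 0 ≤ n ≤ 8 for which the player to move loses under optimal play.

Build the Grundy sequence with g(k) = mex{g(k−s) : s ∈ {1, 2, 3}, s ≤ k}:
k:     0  1  2  3  4  5  6  7  8
g(k):  0  1  2  3  0  1  2  3  0
The P-positions (g = 0) in 0..8 are 0, 4, 8.

0, 4, 8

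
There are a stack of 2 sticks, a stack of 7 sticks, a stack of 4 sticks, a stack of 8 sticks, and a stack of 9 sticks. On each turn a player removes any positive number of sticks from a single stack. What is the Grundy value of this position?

0

Compute the nim-sum pairwise:
2 XOR 7 = 5
5 XOR 4 = 1
1 XOR 8 = 9
9 XOR 9 = 0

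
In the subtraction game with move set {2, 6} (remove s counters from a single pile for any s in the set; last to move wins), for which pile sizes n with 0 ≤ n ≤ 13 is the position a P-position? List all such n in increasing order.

0, 1, 4, 5, 8, 9, 12, 13

Build the Grundy sequence with g(k) = mex{g(k−s) : s ∈ {2, 6}, s ≤ k}:
g(0) = mex{} = 0
g(1) = mex{} = 0
g(2) = mex{0} = 1
g(3) = mex{0} = 1
g(4) = mex{1} = 0
g(5) = mex{1} = 0
g(6) = mex{0} = 1
g(7) = mex{0} = 1
g(8) = mex{1} = 0
g(9) = mex{1} = 0
g(10) = mex{0} = 1
g(11) = mex{0} = 1
g(12) = mex{1} = 0
g(13) = mex{1} = 0
The P-positions (g = 0) in 0..13 are 0, 1, 4, 5, 8, 9, 12, 13.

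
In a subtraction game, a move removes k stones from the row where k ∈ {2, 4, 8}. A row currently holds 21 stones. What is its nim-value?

1

Build the Grundy sequence with g(k) = mex{g(k−s) : s ∈ {2, 4, 8}, s ≤ k}:
k:     0  1  2  3  4  5  6  7  8  9 10 11 12 13 14 15 16 17 18 19 20 21
g(k):  0  0  1  1  2  2  0  0  1  1  2  2  0  0  1  1  2  2  0  0  1  1
So g(21) = 1.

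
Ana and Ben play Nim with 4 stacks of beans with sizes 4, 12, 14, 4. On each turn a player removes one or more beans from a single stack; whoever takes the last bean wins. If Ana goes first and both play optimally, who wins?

Ana wins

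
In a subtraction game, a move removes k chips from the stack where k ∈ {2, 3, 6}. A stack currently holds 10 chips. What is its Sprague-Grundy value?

Compute g(0), g(1), … for moves {2, 3, 6}:
k:     0  1  2  3  4  5  6  7  8  9 10
g(k):  0  0  1  1  2  0  3  1  2  0  0
So g(10) = 0.

0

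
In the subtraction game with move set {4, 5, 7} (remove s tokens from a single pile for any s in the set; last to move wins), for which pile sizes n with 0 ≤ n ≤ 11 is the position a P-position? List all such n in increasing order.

Build the Grundy sequence with g(k) = mex{g(k−s) : s ∈ {4, 5, 7}, s ≤ k}:
g(0) = mex{} = 0
g(1) = mex{} = 0
g(2) = mex{} = 0
g(3) = mex{} = 0
g(4) = mex{0} = 1
g(5) = mex{0} = 1
g(6) = mex{0} = 1
g(7) = mex{0} = 1
g(8) = mex{0,1} = 2
g(9) = mex{0,1} = 2
g(10) = mex{0,1} = 2
g(11) = mex{1} = 0
The P-positions (g = 0) in 0..11 are 0, 1, 2, 3, 11.

0, 1, 2, 3, 11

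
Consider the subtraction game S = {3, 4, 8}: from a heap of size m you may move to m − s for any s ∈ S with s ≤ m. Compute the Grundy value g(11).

Build the Grundy sequence with g(k) = mex{g(k−s) : s ∈ {3, 4, 8}, s ≤ k}:
k:     0  1  2  3  4  5  6  7  8  9 10 11
g(k):  0  0  0  1  1  1  2  0  2  3  1  3
So g(11) = 3.

3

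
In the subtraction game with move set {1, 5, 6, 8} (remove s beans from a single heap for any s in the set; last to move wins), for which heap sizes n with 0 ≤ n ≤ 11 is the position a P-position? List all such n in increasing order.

0, 2, 4, 11

Build the Grundy sequence with g(k) = mex{g(k−s) : s ∈ {1, 5, 6, 8}, s ≤ k}:
g(0) = mex{} = 0
g(1) = mex{0} = 1
g(2) = mex{1} = 0
g(3) = mex{0} = 1
g(4) = mex{1} = 0
g(5) = mex{0} = 1
g(6) = mex{0,1} = 2
g(7) = mex{0,1,2} = 3
g(8) = mex{0,1,3} = 2
g(9) = mex{0,1,2} = 3
g(10) = mex{0,1,3} = 2
g(11) = mex{1,2} = 0
The P-positions (g = 0) in 0..11 are 0, 2, 4, 11.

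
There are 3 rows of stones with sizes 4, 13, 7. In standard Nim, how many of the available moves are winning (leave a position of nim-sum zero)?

1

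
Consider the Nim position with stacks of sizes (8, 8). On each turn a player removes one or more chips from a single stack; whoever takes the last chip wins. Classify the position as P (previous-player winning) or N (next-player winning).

P-position

Nim-sum: 8 ^ 8 = 0.
The nim-sum is 0, so this is a P-position: the player to move is in a losing position under optimal play.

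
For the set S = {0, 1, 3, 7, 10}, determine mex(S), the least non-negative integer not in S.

The values 0, 1 are all present; 2 is the first non-negative integer missing from the set.

2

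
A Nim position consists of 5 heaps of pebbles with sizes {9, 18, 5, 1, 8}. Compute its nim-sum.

Compute the nim-sum pairwise:
9 XOR 18 = 27
27 XOR 5 = 30
30 XOR 1 = 31
31 XOR 8 = 23

23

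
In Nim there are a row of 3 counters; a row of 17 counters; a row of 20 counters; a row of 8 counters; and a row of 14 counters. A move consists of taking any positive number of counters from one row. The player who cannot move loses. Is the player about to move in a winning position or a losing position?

Nim-sum: 3 ⊕ 17 ⊕ 20 ⊕ 8 ⊕ 14 = 0.
The nim-sum is 0, so this is a P-position: the player to move is in a losing position under optimal play.

Losing position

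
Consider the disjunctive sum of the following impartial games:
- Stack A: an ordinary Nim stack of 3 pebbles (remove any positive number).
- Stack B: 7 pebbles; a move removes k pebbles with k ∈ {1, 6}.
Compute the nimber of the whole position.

3

Stack A is a plain Nim stack of size 3, so its Grundy value is 3.
For stack B, compute g(0), g(1), … with moves {1, 6}:
k:     0  1  2  3  4  5  6  7
g(k):  0  1  0  1  0  1  2  0
So g(7) = 0.
By the Sprague-Grundy theorem, the Grundy value of a sum of independent games is the XOR of the component values.
Combined value = 3 XOR 0 = 3.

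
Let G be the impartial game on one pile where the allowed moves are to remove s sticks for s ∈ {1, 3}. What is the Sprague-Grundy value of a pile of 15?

1

Compute g(0), g(1), … for moves {1, 3}:
k:     0  1  2  3  4  5  6  7  8  9 10 11 12 13 14 15
g(k):  0  1  0  1  0  1  0  1  0  1  0  1  0  1  0  1
So g(15) = 1.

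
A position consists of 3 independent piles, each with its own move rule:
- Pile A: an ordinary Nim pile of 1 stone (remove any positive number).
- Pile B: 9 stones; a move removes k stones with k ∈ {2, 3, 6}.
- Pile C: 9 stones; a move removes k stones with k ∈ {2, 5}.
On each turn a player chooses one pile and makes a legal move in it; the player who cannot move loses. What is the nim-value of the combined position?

0

Pile A is a plain Nim pile of size 1, so its Grundy value is 1.
Build the Grundy sequence for pile B with g(k) = mex{g(k−s) : s ∈ {2, 3, 6}, s ≤ k}:
g(0) = mex{} = 0
g(1) = mex{} = 0
g(2) = mex{0} = 1
g(3) = mex{0} = 1
g(4) = mex{0,1} = 2
g(5) = mex{1} = 0
g(6) = mex{0,1,2} = 3
g(7) = mex{0,2} = 1
g(8) = mex{0,1,3} = 2
g(9) = mex{1,3} = 0
So g(9) = 0.
For pile C, compute g(0), g(1), … with moves {2, 5}:
k:     0  1  2  3  4  5  6  7  8  9
g(k):  0  0  1  1  0  2  1  0  0  1
So g(9) = 1.
By the Sprague-Grundy theorem, the Grundy value of a sum of independent games is the XOR of the component values.
Combined value = 1 XOR 0 XOR 1 = 0.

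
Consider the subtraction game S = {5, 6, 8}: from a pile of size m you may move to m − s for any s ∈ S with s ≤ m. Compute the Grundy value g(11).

2

Compute g(0), g(1), … for moves {5, 6, 8}:
k:     0  1  2  3  4  5  6  7  8  9 10 11
g(k):  0  0  0  0  0  1  1  1  1  1  2  2
So g(11) = 2.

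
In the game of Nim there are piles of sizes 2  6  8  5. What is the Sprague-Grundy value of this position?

9

Nim-sum: 2 ^ 6 ^ 8 ^ 5 = 9.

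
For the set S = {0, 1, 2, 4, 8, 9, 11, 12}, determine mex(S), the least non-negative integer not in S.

The values 0, 1, 2 are all present; 3 is the first non-negative integer missing from the set.

3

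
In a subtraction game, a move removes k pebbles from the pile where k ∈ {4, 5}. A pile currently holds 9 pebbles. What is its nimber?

0

Build the Grundy sequence with g(k) = mex{g(k−s) : s ∈ {4, 5}, s ≤ k}:
k:     0  1  2  3  4  5  6  7  8  9
g(k):  0  0  0  0  1  1  1  1  2  0
So g(9) = 0.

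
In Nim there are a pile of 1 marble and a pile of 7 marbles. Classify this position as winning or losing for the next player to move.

Winning position

Compute the nim-sum pairwise:
1 ^ 7 = 6
The nim-sum is 6 ≠ 0, so this is an N-position: the player to move can win.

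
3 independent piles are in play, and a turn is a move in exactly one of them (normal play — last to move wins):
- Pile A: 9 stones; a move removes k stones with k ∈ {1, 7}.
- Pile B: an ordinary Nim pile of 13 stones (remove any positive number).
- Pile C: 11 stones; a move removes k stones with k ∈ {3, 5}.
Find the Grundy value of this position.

13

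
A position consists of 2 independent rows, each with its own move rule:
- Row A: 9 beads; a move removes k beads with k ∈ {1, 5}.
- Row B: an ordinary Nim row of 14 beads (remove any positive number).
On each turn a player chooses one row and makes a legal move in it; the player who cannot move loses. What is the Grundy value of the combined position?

For row A, compute g(0), g(1), … with moves {1, 5}:
k:     0  1  2  3  4  5  6  7  8  9
g(k):  0  1  0  1  0  1  0  1  0  1
So g(9) = 1.
Row B is a plain Nim row of size 14, so its Grundy value is 14.
The value of a disjunctive sum is the nim-sum of the parts.
Combined value = 1 ⊕ 14 = 15.

15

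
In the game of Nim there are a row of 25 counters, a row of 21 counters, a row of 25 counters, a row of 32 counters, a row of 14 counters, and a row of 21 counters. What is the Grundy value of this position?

46

Compute the nim-sum pairwise:
25 ⊕ 21 = 12
12 ⊕ 25 = 21
21 ⊕ 32 = 53
53 ⊕ 14 = 59
59 ⊕ 21 = 46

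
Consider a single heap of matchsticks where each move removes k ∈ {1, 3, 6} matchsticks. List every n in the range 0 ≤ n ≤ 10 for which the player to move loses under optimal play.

0, 2, 4, 9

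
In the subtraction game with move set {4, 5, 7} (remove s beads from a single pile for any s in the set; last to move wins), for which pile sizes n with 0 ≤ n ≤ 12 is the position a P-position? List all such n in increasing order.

0, 1, 2, 3, 11, 12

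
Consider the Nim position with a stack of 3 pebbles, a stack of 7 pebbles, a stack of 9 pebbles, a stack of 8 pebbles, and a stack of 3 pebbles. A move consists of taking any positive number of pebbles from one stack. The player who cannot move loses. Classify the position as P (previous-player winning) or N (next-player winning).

N-position

Nim-sum: 3 ^ 7 ^ 9 ^ 8 ^ 3 = 6.
The nim-sum is 6 ≠ 0, so this is an N-position: the player to move can win.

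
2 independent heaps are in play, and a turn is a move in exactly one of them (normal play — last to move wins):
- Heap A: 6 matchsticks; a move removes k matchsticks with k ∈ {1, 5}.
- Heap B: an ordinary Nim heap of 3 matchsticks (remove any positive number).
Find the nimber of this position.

3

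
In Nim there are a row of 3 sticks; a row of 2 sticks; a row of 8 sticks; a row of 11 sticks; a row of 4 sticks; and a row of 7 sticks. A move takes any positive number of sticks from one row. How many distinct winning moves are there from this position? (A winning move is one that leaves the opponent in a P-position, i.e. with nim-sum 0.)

Nim-sum: 3 XOR 2 XOR 8 XOR 11 XOR 4 XOR 7 = 1.
The overall nim-sum is X = 1. A row of size p has a winning move iff p XOR X < p (reduce it to p XOR X).
  3: 3 XOR 1 = 2 < 3 — winning move (to 2).
  2: 2 XOR 1 = 3 ≥ 2 — no move.
  8: 8 XOR 1 = 9 ≥ 8 — no move.
  11: 11 XOR 1 = 10 < 11 — winning move (to 10).
  4: 4 XOR 1 = 5 ≥ 4 — no move.
  7: 7 XOR 1 = 6 < 7 — winning move (to 6).
That gives 3 winning moves.

3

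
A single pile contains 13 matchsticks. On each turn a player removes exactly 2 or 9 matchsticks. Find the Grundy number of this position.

1

Build the Grundy sequence with g(k) = mex{g(k−s) : s ∈ {2, 9}, s ≤ k}:
g(0) = mex{} = 0
g(1) = mex{} = 0
g(2) = mex{0} = 1
g(3) = mex{0} = 1
g(4) = mex{1} = 0
g(5) = mex{1} = 0
g(6) = mex{0} = 1
g(7) = mex{0} = 1
g(8) = mex{1} = 0
g(9) = mex{0,1} = 2
g(10) = mex{0} = 1
g(11) = mex{1,2} = 0
g(12) = mex{1} = 0
g(13) = mex{0} = 1
So g(13) = 1.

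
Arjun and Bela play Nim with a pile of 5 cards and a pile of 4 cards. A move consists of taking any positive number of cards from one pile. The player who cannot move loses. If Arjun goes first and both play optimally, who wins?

Arjun wins

Bitwise XOR of the heap sizes:
  101  (5)
  100  (4)
  ---
  001  (1)
The nim-sum is 1 ≠ 0, so this is an N-position: the player to move can win; Arjun has a winning move.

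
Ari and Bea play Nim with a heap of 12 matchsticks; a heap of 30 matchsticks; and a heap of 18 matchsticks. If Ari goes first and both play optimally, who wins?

Bea wins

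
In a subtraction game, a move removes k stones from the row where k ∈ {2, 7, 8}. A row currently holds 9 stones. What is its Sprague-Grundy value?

2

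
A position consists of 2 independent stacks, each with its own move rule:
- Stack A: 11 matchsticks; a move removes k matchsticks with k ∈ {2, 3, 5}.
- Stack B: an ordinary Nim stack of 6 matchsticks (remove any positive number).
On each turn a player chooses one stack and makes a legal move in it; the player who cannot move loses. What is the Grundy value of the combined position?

4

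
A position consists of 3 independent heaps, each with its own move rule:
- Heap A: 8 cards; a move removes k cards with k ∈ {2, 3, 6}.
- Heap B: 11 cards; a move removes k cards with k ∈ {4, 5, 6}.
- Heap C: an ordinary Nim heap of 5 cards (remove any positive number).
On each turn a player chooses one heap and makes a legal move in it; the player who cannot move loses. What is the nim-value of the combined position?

7

Grundy values for heap A (subtraction set {2, 3, 6}):
k:     0  1  2  3  4  5  6  7  8
g(k):  0  0  1  1  2  0  3  1  2
So g(8) = 2.
Grundy values for heap B (subtraction set {4, 5, 6}):
k:     0  1  2  3  4  5  6  7  8  9 10 11
g(k):  0  0  0  0  1  1  1  1  2  2  0  0
So g(11) = 0.
Heap C is a plain Nim heap of size 5, so its Grundy value is 5.
By the Sprague-Grundy theorem, the Grundy value of a sum of independent games is the XOR of the component values.
Combined value = 2 ⊕ 0 ⊕ 5 = 7.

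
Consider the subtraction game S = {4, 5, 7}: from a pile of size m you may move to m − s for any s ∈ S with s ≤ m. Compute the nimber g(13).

0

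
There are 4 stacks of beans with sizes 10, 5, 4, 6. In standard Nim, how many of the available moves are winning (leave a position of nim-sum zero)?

1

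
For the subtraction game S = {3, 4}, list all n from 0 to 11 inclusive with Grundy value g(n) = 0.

0, 1, 2, 7, 8, 9

Build the Grundy sequence with g(k) = mex{g(k−s) : s ∈ {3, 4}, s ≤ k}:
k:     0  1  2  3  4  5  6  7  8  9 10 11
g(k):  0  0  0  1  1  1  2  0  0  0  1  1
The P-positions (g = 0) in 0..11 are 0, 1, 2, 7, 8, 9.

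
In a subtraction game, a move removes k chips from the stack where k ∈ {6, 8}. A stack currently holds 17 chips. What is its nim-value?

0

Grundy values for subtraction set {6, 8}:
k:     0  1  2  3  4  5  6  7  8  9 10 11 12 13 14 15 16 17
g(k):  0  0  0  0  0  0  1  1  1  1  1  1  2  2  0  0  0  0
So g(17) = 0.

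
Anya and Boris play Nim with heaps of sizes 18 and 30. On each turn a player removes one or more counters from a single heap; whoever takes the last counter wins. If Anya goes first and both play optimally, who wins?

Nim-sum: 18 ^ 30 = 12.
The nim-sum is 12 ≠ 0, so this is an N-position: the player to move can win; Anya has a winning move.

Anya wins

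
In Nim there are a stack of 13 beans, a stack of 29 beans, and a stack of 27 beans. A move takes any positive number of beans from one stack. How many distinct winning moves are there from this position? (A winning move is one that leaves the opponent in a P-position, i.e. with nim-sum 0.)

Nim-sum: 13 ^ 29 ^ 27 = 11.
The overall nim-sum is X = 11. A stack of size p has a winning move iff p XOR X < p (reduce it to p XOR X).
  13: 13 XOR 11 = 6 < 13 — winning move (to 6).
  29: 29 XOR 11 = 22 < 29 — winning move (to 22).
  27: 27 XOR 11 = 16 < 27 — winning move (to 16).
That gives 3 winning moves.

3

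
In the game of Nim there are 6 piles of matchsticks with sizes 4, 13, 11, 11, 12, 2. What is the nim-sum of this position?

7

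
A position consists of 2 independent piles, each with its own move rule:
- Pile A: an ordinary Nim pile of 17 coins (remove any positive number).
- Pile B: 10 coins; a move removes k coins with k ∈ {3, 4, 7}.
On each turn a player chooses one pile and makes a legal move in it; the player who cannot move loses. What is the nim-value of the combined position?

Pile A is a plain Nim pile of size 17, so its Grundy value is 17.
Grundy values for pile B (subtraction set {3, 4, 7}):
g(0) = mex{} = 0
g(1) = mex{} = 0
g(2) = mex{} = 0
g(3) = mex{0} = 1
g(4) = mex{0} = 1
g(5) = mex{0} = 1
g(6) = mex{0,1} = 2
g(7) = mex{0,1} = 2
g(8) = mex{0,1} = 2
g(9) = mex{0,1,2} = 3
g(10) = mex{1,2} = 0
So g(10) = 0.
By the Sprague-Grundy theorem, the Grundy value of a sum of independent games is the XOR of the component values.
Combined value = 17 XOR 0 = 17.

17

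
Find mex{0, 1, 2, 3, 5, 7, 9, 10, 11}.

4

The values 0, 1, 2, 3 are all present; 4 is the first non-negative integer missing from the set.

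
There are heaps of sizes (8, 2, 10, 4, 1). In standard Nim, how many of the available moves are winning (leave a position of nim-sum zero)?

1

Nim-sum: 8 XOR 2 XOR 10 XOR 4 XOR 1 = 5.
The overall nim-sum is X = 5. A heap of size p has a winning move iff p XOR X < p (reduce it to p XOR X).
  8: 8 XOR 5 = 13 ≥ 8 — no move.
  2: 2 XOR 5 = 7 ≥ 2 — no move.
  10: 10 XOR 5 = 15 ≥ 10 — no move.
  4: 4 XOR 5 = 1 < 4 — winning move (to 1).
  1: 1 XOR 5 = 4 ≥ 1 — no move.
That gives 1 winning move.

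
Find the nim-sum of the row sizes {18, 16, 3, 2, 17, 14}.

Nim-sum: 18 ^ 16 ^ 3 ^ 2 ^ 17 ^ 14 = 28.

28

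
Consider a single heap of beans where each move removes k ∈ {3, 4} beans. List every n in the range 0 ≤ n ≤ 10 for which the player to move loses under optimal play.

0, 1, 2, 7, 8, 9

Build the Grundy sequence with g(k) = mex{g(k−s) : s ∈ {3, 4}, s ≤ k}:
g(0) = mex{} = 0
g(1) = mex{} = 0
g(2) = mex{} = 0
g(3) = mex{0} = 1
g(4) = mex{0} = 1
g(5) = mex{0} = 1
g(6) = mex{0,1} = 2
g(7) = mex{1} = 0
g(8) = mex{1} = 0
g(9) = mex{1,2} = 0
g(10) = mex{0,2} = 1
The P-positions (g = 0) in 0..10 are 0, 1, 2, 7, 8, 9.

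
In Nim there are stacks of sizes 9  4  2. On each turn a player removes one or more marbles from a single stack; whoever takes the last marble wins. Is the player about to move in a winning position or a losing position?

Compute the nim-sum pairwise:
9 XOR 4 = 13
13 XOR 2 = 15
The nim-sum is 15 ≠ 0, so this is an N-position: the player to move can win.

Winning position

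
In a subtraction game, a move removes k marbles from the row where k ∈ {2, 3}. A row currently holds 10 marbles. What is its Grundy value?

0

Grundy values for subtraction set {2, 3}:
g(0) = mex{} = 0
g(1) = mex{} = 0
g(2) = mex{0} = 1
g(3) = mex{0} = 1
g(4) = mex{0,1} = 2
g(5) = mex{1} = 0
g(6) = mex{1,2} = 0
g(7) = mex{0,2} = 1
g(8) = mex{0} = 1
g(9) = mex{0,1} = 2
g(10) = mex{1} = 0
So g(10) = 0.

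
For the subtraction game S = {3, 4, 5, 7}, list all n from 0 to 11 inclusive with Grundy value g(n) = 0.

Build the Grundy sequence with g(k) = mex{g(k−s) : s ∈ {3, 4, 5, 7}, s ≤ k}:
g(0) = mex{} = 0
g(1) = mex{} = 0
g(2) = mex{} = 0
g(3) = mex{0} = 1
g(4) = mex{0} = 1
g(5) = mex{0} = 1
g(6) = mex{0,1} = 2
g(7) = mex{0,1} = 2
g(8) = mex{0,1} = 2
g(9) = mex{0,1,2} = 3
g(10) = mex{1,2} = 0
g(11) = mex{1,2} = 0
The P-positions (g = 0) in 0..11 are 0, 1, 2, 10, 11.

0, 1, 2, 10, 11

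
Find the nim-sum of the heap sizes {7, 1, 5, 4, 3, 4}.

0

Bitwise XOR of the heap sizes:
  111  (7)
  001  (1)
  101  (5)
  100  (4)
  011  (3)
  100  (4)
  ---
  000  (0)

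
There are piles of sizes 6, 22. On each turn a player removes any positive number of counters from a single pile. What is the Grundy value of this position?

In binary:
  00110  (6)
  10110  (22)
  -----
  10000  (16)

16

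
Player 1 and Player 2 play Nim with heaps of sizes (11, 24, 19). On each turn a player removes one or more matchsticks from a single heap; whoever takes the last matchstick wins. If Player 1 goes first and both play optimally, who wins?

Write each in binary and XOR column by column:
  01011  (11)
  11000  (24)
  10011  (19)
  -----
  00000  (0)
The nim-sum is 0, so this is a P-position: the player to move is in a losing position under optimal play; Player 1 is about to move from it and so loses — Player 2 wins.

Player 2 wins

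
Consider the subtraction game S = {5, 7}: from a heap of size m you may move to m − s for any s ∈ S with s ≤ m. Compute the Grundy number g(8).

1

Build the Grundy sequence with g(k) = mex{g(k−s) : s ∈ {5, 7}, s ≤ k}:
k:     0  1  2  3  4  5  6  7  8
g(k):  0  0  0  0  0  1  1  1  1
So g(8) = 1.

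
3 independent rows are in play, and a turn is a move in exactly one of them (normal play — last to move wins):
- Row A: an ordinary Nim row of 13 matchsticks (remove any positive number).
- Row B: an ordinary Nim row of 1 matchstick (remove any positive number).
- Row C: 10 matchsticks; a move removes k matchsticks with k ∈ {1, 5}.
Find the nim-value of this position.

12

Row A is a plain Nim row of size 13, so its Grundy value is 13.
Row B is a plain Nim row of size 1, so its Grundy value is 1.
Grundy values for row C (subtraction set {1, 5}):
k:     0  1  2  3  4  5  6  7  8  9 10
g(k):  0  1  0  1  0  1  0  1  0  1  0
So g(10) = 0.
The value of a disjunctive sum is the nim-sum of the parts.
Combined value = 13 XOR 1 XOR 0 = 12.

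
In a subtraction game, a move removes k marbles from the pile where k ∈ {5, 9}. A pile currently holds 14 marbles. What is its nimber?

Grundy values for subtraction set {5, 9}:
k:     0  1  2  3  4  5  6  7  8  9 10 11 12 13 14
g(k):  0  0  0  0  0  1  1  1  1  1  2  2  2  2  0
So g(14) = 0.

0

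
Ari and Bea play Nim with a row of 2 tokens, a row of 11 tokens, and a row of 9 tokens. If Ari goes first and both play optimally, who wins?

Bea wins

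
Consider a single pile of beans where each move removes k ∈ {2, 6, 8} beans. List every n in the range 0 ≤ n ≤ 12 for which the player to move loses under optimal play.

Compute g(0), g(1), … for moves {2, 6, 8}:
g(0) = mex{} = 0
g(1) = mex{} = 0
g(2) = mex{0} = 1
g(3) = mex{0} = 1
g(4) = mex{1} = 0
g(5) = mex{1} = 0
g(6) = mex{0} = 1
g(7) = mex{0} = 1
g(8) = mex{0,1} = 2
g(9) = mex{0,1} = 2
g(10) = mex{0,1,2} = 3
g(11) = mex{0,1,2} = 3
g(12) = mex{0,1,3} = 2
The P-positions (g = 0) in 0..12 are 0, 1, 4, 5.

0, 1, 4, 5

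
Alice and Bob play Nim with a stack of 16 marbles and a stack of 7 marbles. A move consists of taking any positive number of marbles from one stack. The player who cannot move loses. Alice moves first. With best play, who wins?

Alice wins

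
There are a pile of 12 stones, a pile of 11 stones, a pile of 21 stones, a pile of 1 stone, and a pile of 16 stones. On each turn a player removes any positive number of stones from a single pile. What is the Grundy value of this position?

3

Nim-sum: 12 ^ 11 ^ 21 ^ 1 ^ 16 = 3.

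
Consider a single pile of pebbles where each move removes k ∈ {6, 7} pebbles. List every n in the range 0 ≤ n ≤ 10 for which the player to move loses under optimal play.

0, 1, 2, 3, 4, 5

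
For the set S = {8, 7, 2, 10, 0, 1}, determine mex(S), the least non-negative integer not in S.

The values 0, 1, 2 are all present; 3 is the first non-negative integer missing from the set.

3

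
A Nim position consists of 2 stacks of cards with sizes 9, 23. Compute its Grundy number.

30

Compute the nim-sum pairwise:
9 ⊕ 23 = 30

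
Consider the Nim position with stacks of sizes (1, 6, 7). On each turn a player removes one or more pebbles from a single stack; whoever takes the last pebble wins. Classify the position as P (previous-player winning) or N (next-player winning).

P-position

Bitwise XOR of the heap sizes:
  001  (1)
  110  (6)
  111  (7)
  ---
  000  (0)
The nim-sum is 0, so this is a P-position: the player to move is in a losing position under optimal play.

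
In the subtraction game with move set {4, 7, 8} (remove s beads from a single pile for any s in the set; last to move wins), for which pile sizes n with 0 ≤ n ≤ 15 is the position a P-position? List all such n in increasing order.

0, 1, 2, 3, 12, 13, 14, 15

Compute g(0), g(1), … for moves {4, 7, 8}:
k:     0  1  2  3  4  5  6  7  8  9 10 11 12 13 14 15
g(k):  0  0  0  0  1  1  1  1  2  2  2  2  0  0  0  0
The P-positions (g = 0) in 0..15 are 0, 1, 2, 3, 12, 13, 14, 15.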